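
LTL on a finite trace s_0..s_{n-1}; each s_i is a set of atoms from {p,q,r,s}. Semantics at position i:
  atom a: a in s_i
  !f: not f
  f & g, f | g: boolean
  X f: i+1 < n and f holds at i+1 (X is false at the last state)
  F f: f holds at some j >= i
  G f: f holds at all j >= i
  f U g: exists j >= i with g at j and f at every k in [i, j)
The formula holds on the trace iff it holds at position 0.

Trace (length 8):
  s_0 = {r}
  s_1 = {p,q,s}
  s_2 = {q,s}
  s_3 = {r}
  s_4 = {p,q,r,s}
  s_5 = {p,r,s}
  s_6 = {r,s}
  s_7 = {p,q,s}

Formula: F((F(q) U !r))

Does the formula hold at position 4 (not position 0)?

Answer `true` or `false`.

s_0={r}: F((F(q) U !r))=True (F(q) U !r)=True F(q)=True q=False !r=False r=True
s_1={p,q,s}: F((F(q) U !r))=True (F(q) U !r)=True F(q)=True q=True !r=True r=False
s_2={q,s}: F((F(q) U !r))=True (F(q) U !r)=True F(q)=True q=True !r=True r=False
s_3={r}: F((F(q) U !r))=True (F(q) U !r)=True F(q)=True q=False !r=False r=True
s_4={p,q,r,s}: F((F(q) U !r))=True (F(q) U !r)=True F(q)=True q=True !r=False r=True
s_5={p,r,s}: F((F(q) U !r))=True (F(q) U !r)=True F(q)=True q=False !r=False r=True
s_6={r,s}: F((F(q) U !r))=True (F(q) U !r)=True F(q)=True q=False !r=False r=True
s_7={p,q,s}: F((F(q) U !r))=True (F(q) U !r)=True F(q)=True q=True !r=True r=False
Evaluating at position 4: result = True

Answer: true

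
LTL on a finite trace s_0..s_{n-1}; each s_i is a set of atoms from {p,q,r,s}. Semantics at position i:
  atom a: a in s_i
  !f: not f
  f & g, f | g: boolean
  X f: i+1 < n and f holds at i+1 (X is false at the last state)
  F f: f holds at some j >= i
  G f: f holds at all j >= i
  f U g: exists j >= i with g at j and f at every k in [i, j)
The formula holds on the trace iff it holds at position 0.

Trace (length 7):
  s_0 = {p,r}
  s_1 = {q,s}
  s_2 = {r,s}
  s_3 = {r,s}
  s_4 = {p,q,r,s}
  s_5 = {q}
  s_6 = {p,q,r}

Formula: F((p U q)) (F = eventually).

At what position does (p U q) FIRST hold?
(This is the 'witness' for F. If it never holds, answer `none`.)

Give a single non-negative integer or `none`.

Answer: 0

Derivation:
s_0={p,r}: (p U q)=True p=True q=False
s_1={q,s}: (p U q)=True p=False q=True
s_2={r,s}: (p U q)=False p=False q=False
s_3={r,s}: (p U q)=False p=False q=False
s_4={p,q,r,s}: (p U q)=True p=True q=True
s_5={q}: (p U q)=True p=False q=True
s_6={p,q,r}: (p U q)=True p=True q=True
F((p U q)) holds; first witness at position 0.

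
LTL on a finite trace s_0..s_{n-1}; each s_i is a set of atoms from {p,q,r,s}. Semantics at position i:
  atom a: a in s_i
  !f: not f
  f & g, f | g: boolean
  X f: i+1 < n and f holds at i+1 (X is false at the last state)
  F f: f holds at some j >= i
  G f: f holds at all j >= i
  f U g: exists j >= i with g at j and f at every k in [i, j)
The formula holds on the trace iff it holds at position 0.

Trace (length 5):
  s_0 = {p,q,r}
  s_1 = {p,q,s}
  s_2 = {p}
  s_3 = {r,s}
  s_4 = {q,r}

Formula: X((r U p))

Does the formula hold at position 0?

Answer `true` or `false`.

Answer: true

Derivation:
s_0={p,q,r}: X((r U p))=True (r U p)=True r=True p=True
s_1={p,q,s}: X((r U p))=True (r U p)=True r=False p=True
s_2={p}: X((r U p))=False (r U p)=True r=False p=True
s_3={r,s}: X((r U p))=False (r U p)=False r=True p=False
s_4={q,r}: X((r U p))=False (r U p)=False r=True p=False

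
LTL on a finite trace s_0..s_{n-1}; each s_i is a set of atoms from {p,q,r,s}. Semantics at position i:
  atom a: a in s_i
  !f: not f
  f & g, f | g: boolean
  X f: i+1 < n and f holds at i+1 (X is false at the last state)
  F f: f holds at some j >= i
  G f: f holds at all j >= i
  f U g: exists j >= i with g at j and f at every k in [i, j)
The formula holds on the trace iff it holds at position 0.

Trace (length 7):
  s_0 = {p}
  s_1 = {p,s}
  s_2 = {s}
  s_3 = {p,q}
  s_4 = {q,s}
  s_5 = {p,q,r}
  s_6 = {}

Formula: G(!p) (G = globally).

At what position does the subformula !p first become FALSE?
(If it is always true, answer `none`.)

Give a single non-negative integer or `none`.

s_0={p}: !p=False p=True
s_1={p,s}: !p=False p=True
s_2={s}: !p=True p=False
s_3={p,q}: !p=False p=True
s_4={q,s}: !p=True p=False
s_5={p,q,r}: !p=False p=True
s_6={}: !p=True p=False
G(!p) holds globally = False
First violation at position 0.

Answer: 0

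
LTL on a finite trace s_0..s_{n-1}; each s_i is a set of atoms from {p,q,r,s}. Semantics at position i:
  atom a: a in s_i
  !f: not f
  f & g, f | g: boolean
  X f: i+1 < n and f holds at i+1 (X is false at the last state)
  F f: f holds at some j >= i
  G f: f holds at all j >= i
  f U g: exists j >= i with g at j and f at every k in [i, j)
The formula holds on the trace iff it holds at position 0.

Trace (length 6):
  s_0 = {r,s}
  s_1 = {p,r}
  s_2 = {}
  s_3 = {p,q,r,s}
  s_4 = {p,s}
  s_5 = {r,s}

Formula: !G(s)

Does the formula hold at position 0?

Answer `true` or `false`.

s_0={r,s}: !G(s)=True G(s)=False s=True
s_1={p,r}: !G(s)=True G(s)=False s=False
s_2={}: !G(s)=True G(s)=False s=False
s_3={p,q,r,s}: !G(s)=False G(s)=True s=True
s_4={p,s}: !G(s)=False G(s)=True s=True
s_5={r,s}: !G(s)=False G(s)=True s=True

Answer: true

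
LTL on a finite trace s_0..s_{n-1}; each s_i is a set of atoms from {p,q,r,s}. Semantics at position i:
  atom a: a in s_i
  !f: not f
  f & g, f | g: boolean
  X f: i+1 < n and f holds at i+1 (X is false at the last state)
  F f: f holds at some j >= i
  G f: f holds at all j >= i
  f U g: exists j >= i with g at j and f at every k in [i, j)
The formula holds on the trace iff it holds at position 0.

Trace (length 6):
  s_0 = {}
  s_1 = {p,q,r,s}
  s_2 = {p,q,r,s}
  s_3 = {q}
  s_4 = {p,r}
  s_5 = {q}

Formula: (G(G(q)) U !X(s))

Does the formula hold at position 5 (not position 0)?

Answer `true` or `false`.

Answer: true

Derivation:
s_0={}: (G(G(q)) U !X(s))=False G(G(q))=False G(q)=False q=False !X(s)=False X(s)=True s=False
s_1={p,q,r,s}: (G(G(q)) U !X(s))=False G(G(q))=False G(q)=False q=True !X(s)=False X(s)=True s=True
s_2={p,q,r,s}: (G(G(q)) U !X(s))=True G(G(q))=False G(q)=False q=True !X(s)=True X(s)=False s=True
s_3={q}: (G(G(q)) U !X(s))=True G(G(q))=False G(q)=False q=True !X(s)=True X(s)=False s=False
s_4={p,r}: (G(G(q)) U !X(s))=True G(G(q))=False G(q)=False q=False !X(s)=True X(s)=False s=False
s_5={q}: (G(G(q)) U !X(s))=True G(G(q))=True G(q)=True q=True !X(s)=True X(s)=False s=False
Evaluating at position 5: result = True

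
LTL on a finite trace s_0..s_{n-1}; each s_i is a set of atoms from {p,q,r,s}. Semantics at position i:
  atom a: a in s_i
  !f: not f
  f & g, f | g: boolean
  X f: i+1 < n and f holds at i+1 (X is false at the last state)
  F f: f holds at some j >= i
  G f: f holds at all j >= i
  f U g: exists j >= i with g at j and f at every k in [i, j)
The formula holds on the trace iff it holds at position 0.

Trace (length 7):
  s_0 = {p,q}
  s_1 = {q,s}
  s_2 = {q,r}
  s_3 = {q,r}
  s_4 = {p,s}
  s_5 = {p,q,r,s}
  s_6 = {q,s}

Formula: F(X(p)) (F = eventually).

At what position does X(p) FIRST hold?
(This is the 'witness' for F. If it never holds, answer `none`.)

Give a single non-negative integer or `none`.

Answer: 3

Derivation:
s_0={p,q}: X(p)=False p=True
s_1={q,s}: X(p)=False p=False
s_2={q,r}: X(p)=False p=False
s_3={q,r}: X(p)=True p=False
s_4={p,s}: X(p)=True p=True
s_5={p,q,r,s}: X(p)=False p=True
s_6={q,s}: X(p)=False p=False
F(X(p)) holds; first witness at position 3.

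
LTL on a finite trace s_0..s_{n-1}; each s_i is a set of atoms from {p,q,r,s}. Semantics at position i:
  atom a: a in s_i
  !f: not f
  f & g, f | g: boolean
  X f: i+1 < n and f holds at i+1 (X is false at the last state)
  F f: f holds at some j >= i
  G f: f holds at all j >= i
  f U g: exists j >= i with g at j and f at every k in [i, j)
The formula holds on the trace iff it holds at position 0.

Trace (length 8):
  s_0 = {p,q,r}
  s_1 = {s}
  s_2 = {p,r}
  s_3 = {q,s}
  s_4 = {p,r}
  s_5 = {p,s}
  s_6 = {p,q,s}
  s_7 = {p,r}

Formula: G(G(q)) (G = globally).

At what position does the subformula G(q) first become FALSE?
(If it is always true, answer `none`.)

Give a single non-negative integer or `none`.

Answer: 0

Derivation:
s_0={p,q,r}: G(q)=False q=True
s_1={s}: G(q)=False q=False
s_2={p,r}: G(q)=False q=False
s_3={q,s}: G(q)=False q=True
s_4={p,r}: G(q)=False q=False
s_5={p,s}: G(q)=False q=False
s_6={p,q,s}: G(q)=False q=True
s_7={p,r}: G(q)=False q=False
G(G(q)) holds globally = False
First violation at position 0.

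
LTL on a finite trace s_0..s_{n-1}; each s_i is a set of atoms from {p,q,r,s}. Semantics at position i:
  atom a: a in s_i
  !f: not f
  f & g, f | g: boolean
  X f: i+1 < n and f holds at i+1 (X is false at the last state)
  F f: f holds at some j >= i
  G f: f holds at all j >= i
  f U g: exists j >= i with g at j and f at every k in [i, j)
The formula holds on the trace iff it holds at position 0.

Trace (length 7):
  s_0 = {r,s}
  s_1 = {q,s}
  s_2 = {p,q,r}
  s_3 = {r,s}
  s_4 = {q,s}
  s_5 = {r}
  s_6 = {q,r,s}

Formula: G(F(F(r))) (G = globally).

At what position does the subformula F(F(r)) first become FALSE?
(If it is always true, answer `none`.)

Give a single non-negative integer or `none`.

s_0={r,s}: F(F(r))=True F(r)=True r=True
s_1={q,s}: F(F(r))=True F(r)=True r=False
s_2={p,q,r}: F(F(r))=True F(r)=True r=True
s_3={r,s}: F(F(r))=True F(r)=True r=True
s_4={q,s}: F(F(r))=True F(r)=True r=False
s_5={r}: F(F(r))=True F(r)=True r=True
s_6={q,r,s}: F(F(r))=True F(r)=True r=True
G(F(F(r))) holds globally = True
No violation — formula holds at every position.

Answer: none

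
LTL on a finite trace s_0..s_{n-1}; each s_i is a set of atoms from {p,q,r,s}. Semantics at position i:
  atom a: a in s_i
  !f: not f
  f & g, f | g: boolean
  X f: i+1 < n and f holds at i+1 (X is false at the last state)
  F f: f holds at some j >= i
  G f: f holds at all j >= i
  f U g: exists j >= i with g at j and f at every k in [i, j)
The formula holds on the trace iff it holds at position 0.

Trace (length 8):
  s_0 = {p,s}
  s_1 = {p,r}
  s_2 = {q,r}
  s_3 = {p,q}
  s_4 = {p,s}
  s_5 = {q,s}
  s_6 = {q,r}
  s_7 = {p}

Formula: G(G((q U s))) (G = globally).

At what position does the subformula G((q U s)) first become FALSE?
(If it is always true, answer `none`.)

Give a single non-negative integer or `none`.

s_0={p,s}: G((q U s))=False (q U s)=True q=False s=True
s_1={p,r}: G((q U s))=False (q U s)=False q=False s=False
s_2={q,r}: G((q U s))=False (q U s)=True q=True s=False
s_3={p,q}: G((q U s))=False (q U s)=True q=True s=False
s_4={p,s}: G((q U s))=False (q U s)=True q=False s=True
s_5={q,s}: G((q U s))=False (q U s)=True q=True s=True
s_6={q,r}: G((q U s))=False (q U s)=False q=True s=False
s_7={p}: G((q U s))=False (q U s)=False q=False s=False
G(G((q U s))) holds globally = False
First violation at position 0.

Answer: 0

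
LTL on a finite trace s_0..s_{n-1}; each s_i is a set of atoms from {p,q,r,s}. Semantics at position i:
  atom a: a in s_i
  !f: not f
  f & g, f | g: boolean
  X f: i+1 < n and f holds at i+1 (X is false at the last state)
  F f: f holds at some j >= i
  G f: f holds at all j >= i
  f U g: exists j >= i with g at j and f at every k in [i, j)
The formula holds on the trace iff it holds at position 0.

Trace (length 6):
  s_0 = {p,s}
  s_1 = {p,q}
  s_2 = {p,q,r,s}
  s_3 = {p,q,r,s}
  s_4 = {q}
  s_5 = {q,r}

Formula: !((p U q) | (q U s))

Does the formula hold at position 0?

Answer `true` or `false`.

Answer: false

Derivation:
s_0={p,s}: !((p U q) | (q U s))=False ((p U q) | (q U s))=True (p U q)=True p=True q=False (q U s)=True s=True
s_1={p,q}: !((p U q) | (q U s))=False ((p U q) | (q U s))=True (p U q)=True p=True q=True (q U s)=True s=False
s_2={p,q,r,s}: !((p U q) | (q U s))=False ((p U q) | (q U s))=True (p U q)=True p=True q=True (q U s)=True s=True
s_3={p,q,r,s}: !((p U q) | (q U s))=False ((p U q) | (q U s))=True (p U q)=True p=True q=True (q U s)=True s=True
s_4={q}: !((p U q) | (q U s))=False ((p U q) | (q U s))=True (p U q)=True p=False q=True (q U s)=False s=False
s_5={q,r}: !((p U q) | (q U s))=False ((p U q) | (q U s))=True (p U q)=True p=False q=True (q U s)=False s=False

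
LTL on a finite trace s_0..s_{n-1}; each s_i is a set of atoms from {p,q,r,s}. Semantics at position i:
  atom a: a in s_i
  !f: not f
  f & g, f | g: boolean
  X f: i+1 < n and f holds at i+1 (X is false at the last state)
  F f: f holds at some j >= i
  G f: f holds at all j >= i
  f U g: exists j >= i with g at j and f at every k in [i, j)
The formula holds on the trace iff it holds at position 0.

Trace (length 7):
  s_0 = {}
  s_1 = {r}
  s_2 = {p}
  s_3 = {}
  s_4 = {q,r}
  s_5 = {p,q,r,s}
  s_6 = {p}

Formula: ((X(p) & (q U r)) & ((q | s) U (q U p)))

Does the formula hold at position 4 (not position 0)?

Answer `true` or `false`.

s_0={}: ((X(p) & (q U r)) & ((q | s) U (q U p)))=False (X(p) & (q U r))=False X(p)=False p=False (q U r)=False q=False r=False ((q | s) U (q U p))=False (q | s)=False s=False (q U p)=False
s_1={r}: ((X(p) & (q U r)) & ((q | s) U (q U p)))=False (X(p) & (q U r))=True X(p)=True p=False (q U r)=True q=False r=True ((q | s) U (q U p))=False (q | s)=False s=False (q U p)=False
s_2={p}: ((X(p) & (q U r)) & ((q | s) U (q U p)))=False (X(p) & (q U r))=False X(p)=False p=True (q U r)=False q=False r=False ((q | s) U (q U p))=True (q | s)=False s=False (q U p)=True
s_3={}: ((X(p) & (q U r)) & ((q | s) U (q U p)))=False (X(p) & (q U r))=False X(p)=False p=False (q U r)=False q=False r=False ((q | s) U (q U p))=False (q | s)=False s=False (q U p)=False
s_4={q,r}: ((X(p) & (q U r)) & ((q | s) U (q U p)))=True (X(p) & (q U r))=True X(p)=True p=False (q U r)=True q=True r=True ((q | s) U (q U p))=True (q | s)=True s=False (q U p)=True
s_5={p,q,r,s}: ((X(p) & (q U r)) & ((q | s) U (q U p)))=True (X(p) & (q U r))=True X(p)=True p=True (q U r)=True q=True r=True ((q | s) U (q U p))=True (q | s)=True s=True (q U p)=True
s_6={p}: ((X(p) & (q U r)) & ((q | s) U (q U p)))=False (X(p) & (q U r))=False X(p)=False p=True (q U r)=False q=False r=False ((q | s) U (q U p))=True (q | s)=False s=False (q U p)=True
Evaluating at position 4: result = True

Answer: true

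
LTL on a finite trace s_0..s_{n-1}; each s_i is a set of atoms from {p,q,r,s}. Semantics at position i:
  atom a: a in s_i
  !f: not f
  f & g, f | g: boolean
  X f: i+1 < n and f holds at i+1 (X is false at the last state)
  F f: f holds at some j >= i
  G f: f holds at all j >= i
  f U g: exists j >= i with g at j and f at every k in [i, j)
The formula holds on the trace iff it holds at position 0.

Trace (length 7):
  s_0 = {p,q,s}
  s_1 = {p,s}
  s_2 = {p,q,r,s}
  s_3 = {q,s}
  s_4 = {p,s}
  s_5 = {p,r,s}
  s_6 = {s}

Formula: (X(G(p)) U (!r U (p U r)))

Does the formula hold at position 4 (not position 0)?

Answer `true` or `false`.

s_0={p,q,s}: (X(G(p)) U (!r U (p U r)))=True X(G(p))=False G(p)=False p=True (!r U (p U r))=True !r=True r=False (p U r)=True
s_1={p,s}: (X(G(p)) U (!r U (p U r)))=True X(G(p))=False G(p)=False p=True (!r U (p U r))=True !r=True r=False (p U r)=True
s_2={p,q,r,s}: (X(G(p)) U (!r U (p U r)))=True X(G(p))=False G(p)=False p=True (!r U (p U r))=True !r=False r=True (p U r)=True
s_3={q,s}: (X(G(p)) U (!r U (p U r)))=True X(G(p))=False G(p)=False p=False (!r U (p U r))=True !r=True r=False (p U r)=False
s_4={p,s}: (X(G(p)) U (!r U (p U r)))=True X(G(p))=False G(p)=False p=True (!r U (p U r))=True !r=True r=False (p U r)=True
s_5={p,r,s}: (X(G(p)) U (!r U (p U r)))=True X(G(p))=False G(p)=False p=True (!r U (p U r))=True !r=False r=True (p U r)=True
s_6={s}: (X(G(p)) U (!r U (p U r)))=False X(G(p))=False G(p)=False p=False (!r U (p U r))=False !r=True r=False (p U r)=False
Evaluating at position 4: result = True

Answer: true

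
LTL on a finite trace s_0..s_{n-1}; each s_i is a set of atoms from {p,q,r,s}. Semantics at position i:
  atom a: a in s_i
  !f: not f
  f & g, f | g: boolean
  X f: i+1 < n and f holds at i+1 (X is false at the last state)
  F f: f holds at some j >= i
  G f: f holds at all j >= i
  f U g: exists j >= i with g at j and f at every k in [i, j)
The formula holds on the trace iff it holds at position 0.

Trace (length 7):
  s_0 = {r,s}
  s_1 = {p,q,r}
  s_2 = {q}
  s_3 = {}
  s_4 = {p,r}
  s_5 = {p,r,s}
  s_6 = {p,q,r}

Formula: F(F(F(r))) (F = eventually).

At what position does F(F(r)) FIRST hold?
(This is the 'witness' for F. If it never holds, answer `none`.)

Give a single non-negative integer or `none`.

Answer: 0

Derivation:
s_0={r,s}: F(F(r))=True F(r)=True r=True
s_1={p,q,r}: F(F(r))=True F(r)=True r=True
s_2={q}: F(F(r))=True F(r)=True r=False
s_3={}: F(F(r))=True F(r)=True r=False
s_4={p,r}: F(F(r))=True F(r)=True r=True
s_5={p,r,s}: F(F(r))=True F(r)=True r=True
s_6={p,q,r}: F(F(r))=True F(r)=True r=True
F(F(F(r))) holds; first witness at position 0.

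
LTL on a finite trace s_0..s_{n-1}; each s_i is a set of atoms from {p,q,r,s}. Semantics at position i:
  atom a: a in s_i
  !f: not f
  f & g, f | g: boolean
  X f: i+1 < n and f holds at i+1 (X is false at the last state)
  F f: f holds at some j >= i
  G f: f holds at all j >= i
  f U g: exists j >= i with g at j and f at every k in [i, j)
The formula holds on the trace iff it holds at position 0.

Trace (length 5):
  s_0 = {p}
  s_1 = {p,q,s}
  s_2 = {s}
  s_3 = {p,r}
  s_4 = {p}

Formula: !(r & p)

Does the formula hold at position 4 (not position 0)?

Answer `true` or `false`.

s_0={p}: !(r & p)=True (r & p)=False r=False p=True
s_1={p,q,s}: !(r & p)=True (r & p)=False r=False p=True
s_2={s}: !(r & p)=True (r & p)=False r=False p=False
s_3={p,r}: !(r & p)=False (r & p)=True r=True p=True
s_4={p}: !(r & p)=True (r & p)=False r=False p=True
Evaluating at position 4: result = True

Answer: true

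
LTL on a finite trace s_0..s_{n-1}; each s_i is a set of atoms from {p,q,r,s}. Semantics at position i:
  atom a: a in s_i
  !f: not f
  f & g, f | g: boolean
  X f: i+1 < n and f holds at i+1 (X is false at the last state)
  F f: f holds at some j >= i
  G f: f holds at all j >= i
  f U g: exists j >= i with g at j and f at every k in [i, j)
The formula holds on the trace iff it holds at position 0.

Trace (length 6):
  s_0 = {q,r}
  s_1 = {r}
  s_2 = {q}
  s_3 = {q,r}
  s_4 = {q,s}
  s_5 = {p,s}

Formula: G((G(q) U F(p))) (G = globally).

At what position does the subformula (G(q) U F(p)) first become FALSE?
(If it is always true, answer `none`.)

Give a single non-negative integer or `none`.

Answer: none

Derivation:
s_0={q,r}: (G(q) U F(p))=True G(q)=False q=True F(p)=True p=False
s_1={r}: (G(q) U F(p))=True G(q)=False q=False F(p)=True p=False
s_2={q}: (G(q) U F(p))=True G(q)=False q=True F(p)=True p=False
s_3={q,r}: (G(q) U F(p))=True G(q)=False q=True F(p)=True p=False
s_4={q,s}: (G(q) U F(p))=True G(q)=False q=True F(p)=True p=False
s_5={p,s}: (G(q) U F(p))=True G(q)=False q=False F(p)=True p=True
G((G(q) U F(p))) holds globally = True
No violation — formula holds at every position.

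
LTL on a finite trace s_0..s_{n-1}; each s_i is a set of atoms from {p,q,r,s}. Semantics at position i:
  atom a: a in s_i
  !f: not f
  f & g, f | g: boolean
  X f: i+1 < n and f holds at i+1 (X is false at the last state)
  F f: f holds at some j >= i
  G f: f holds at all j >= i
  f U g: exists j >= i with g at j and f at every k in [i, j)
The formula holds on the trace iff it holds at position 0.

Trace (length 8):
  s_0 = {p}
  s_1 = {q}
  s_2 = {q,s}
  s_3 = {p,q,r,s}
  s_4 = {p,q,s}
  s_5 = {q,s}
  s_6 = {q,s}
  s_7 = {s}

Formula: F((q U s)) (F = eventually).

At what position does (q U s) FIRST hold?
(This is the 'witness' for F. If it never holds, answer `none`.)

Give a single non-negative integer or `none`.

s_0={p}: (q U s)=False q=False s=False
s_1={q}: (q U s)=True q=True s=False
s_2={q,s}: (q U s)=True q=True s=True
s_3={p,q,r,s}: (q U s)=True q=True s=True
s_4={p,q,s}: (q U s)=True q=True s=True
s_5={q,s}: (q U s)=True q=True s=True
s_6={q,s}: (q U s)=True q=True s=True
s_7={s}: (q U s)=True q=False s=True
F((q U s)) holds; first witness at position 1.

Answer: 1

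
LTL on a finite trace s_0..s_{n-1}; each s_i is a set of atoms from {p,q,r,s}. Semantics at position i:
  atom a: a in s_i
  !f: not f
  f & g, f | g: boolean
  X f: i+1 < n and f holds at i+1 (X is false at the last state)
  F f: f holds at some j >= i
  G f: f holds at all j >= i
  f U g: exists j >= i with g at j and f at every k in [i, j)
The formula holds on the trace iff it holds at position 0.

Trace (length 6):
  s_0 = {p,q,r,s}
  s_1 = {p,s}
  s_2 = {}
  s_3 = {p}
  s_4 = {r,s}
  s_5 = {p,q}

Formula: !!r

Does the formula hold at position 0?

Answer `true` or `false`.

Answer: true

Derivation:
s_0={p,q,r,s}: !!r=True !r=False r=True
s_1={p,s}: !!r=False !r=True r=False
s_2={}: !!r=False !r=True r=False
s_3={p}: !!r=False !r=True r=False
s_4={r,s}: !!r=True !r=False r=True
s_5={p,q}: !!r=False !r=True r=False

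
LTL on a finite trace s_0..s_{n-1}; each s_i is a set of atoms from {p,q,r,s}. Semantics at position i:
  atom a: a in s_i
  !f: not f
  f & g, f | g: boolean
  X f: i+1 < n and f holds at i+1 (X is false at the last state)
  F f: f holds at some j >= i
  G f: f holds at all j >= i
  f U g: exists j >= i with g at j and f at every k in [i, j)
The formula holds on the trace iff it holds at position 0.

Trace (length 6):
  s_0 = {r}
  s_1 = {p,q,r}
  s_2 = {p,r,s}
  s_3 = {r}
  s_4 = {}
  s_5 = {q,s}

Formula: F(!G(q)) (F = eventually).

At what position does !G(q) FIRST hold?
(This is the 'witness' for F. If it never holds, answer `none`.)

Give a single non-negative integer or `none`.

Answer: 0

Derivation:
s_0={r}: !G(q)=True G(q)=False q=False
s_1={p,q,r}: !G(q)=True G(q)=False q=True
s_2={p,r,s}: !G(q)=True G(q)=False q=False
s_3={r}: !G(q)=True G(q)=False q=False
s_4={}: !G(q)=True G(q)=False q=False
s_5={q,s}: !G(q)=False G(q)=True q=True
F(!G(q)) holds; first witness at position 0.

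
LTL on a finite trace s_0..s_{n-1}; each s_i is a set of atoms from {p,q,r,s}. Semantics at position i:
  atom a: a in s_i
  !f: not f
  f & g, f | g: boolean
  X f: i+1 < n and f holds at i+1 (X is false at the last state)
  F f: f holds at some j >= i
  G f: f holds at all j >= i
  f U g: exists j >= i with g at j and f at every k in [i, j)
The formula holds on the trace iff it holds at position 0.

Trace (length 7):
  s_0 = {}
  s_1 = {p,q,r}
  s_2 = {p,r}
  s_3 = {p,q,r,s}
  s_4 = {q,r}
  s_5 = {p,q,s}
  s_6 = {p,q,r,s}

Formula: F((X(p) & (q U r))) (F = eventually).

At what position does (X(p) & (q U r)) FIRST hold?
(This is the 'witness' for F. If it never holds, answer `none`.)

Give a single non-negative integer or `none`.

s_0={}: (X(p) & (q U r))=False X(p)=True p=False (q U r)=False q=False r=False
s_1={p,q,r}: (X(p) & (q U r))=True X(p)=True p=True (q U r)=True q=True r=True
s_2={p,r}: (X(p) & (q U r))=True X(p)=True p=True (q U r)=True q=False r=True
s_3={p,q,r,s}: (X(p) & (q U r))=False X(p)=False p=True (q U r)=True q=True r=True
s_4={q,r}: (X(p) & (q U r))=True X(p)=True p=False (q U r)=True q=True r=True
s_5={p,q,s}: (X(p) & (q U r))=True X(p)=True p=True (q U r)=True q=True r=False
s_6={p,q,r,s}: (X(p) & (q U r))=False X(p)=False p=True (q U r)=True q=True r=True
F((X(p) & (q U r))) holds; first witness at position 1.

Answer: 1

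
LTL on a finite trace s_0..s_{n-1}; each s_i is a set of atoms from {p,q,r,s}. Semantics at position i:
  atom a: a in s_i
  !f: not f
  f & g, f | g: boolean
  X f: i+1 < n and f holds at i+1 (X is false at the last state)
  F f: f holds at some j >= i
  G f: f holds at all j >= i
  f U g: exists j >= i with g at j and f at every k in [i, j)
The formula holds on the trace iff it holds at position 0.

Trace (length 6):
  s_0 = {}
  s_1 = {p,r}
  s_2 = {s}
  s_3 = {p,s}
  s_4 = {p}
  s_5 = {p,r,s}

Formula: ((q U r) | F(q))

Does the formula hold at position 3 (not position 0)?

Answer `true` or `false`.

s_0={}: ((q U r) | F(q))=False (q U r)=False q=False r=False F(q)=False
s_1={p,r}: ((q U r) | F(q))=True (q U r)=True q=False r=True F(q)=False
s_2={s}: ((q U r) | F(q))=False (q U r)=False q=False r=False F(q)=False
s_3={p,s}: ((q U r) | F(q))=False (q U r)=False q=False r=False F(q)=False
s_4={p}: ((q U r) | F(q))=False (q U r)=False q=False r=False F(q)=False
s_5={p,r,s}: ((q U r) | F(q))=True (q U r)=True q=False r=True F(q)=False
Evaluating at position 3: result = False

Answer: false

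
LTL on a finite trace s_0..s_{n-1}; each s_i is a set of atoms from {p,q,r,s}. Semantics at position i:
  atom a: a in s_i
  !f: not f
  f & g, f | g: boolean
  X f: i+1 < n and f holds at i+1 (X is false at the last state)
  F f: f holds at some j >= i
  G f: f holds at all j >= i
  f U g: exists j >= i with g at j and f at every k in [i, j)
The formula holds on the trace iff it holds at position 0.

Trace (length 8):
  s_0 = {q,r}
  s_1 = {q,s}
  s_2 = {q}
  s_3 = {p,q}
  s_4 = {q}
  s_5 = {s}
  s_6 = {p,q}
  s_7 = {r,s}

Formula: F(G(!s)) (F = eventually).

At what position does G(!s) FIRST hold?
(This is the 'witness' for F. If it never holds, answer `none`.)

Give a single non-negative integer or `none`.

s_0={q,r}: G(!s)=False !s=True s=False
s_1={q,s}: G(!s)=False !s=False s=True
s_2={q}: G(!s)=False !s=True s=False
s_3={p,q}: G(!s)=False !s=True s=False
s_4={q}: G(!s)=False !s=True s=False
s_5={s}: G(!s)=False !s=False s=True
s_6={p,q}: G(!s)=False !s=True s=False
s_7={r,s}: G(!s)=False !s=False s=True
F(G(!s)) does not hold (no witness exists).

Answer: none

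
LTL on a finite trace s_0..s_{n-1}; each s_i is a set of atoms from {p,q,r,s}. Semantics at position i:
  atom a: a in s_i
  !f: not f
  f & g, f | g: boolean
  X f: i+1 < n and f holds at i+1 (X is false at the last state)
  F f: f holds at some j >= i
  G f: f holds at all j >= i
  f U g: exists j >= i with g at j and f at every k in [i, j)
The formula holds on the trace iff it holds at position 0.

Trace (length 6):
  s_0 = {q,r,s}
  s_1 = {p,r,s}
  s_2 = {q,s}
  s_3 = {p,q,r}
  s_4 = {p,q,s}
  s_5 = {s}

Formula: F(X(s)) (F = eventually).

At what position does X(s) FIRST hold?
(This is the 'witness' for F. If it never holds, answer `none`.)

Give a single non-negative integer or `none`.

Answer: 0

Derivation:
s_0={q,r,s}: X(s)=True s=True
s_1={p,r,s}: X(s)=True s=True
s_2={q,s}: X(s)=False s=True
s_3={p,q,r}: X(s)=True s=False
s_4={p,q,s}: X(s)=True s=True
s_5={s}: X(s)=False s=True
F(X(s)) holds; first witness at position 0.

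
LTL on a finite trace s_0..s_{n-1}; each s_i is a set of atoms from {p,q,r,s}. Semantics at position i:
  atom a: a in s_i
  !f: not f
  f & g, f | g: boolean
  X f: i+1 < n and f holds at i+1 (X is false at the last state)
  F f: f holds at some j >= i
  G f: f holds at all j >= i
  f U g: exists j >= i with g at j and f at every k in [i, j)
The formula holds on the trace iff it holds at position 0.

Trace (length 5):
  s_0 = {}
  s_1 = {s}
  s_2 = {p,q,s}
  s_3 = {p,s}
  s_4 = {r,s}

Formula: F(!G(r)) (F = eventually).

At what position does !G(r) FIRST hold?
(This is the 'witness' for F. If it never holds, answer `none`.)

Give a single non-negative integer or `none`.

Answer: 0

Derivation:
s_0={}: !G(r)=True G(r)=False r=False
s_1={s}: !G(r)=True G(r)=False r=False
s_2={p,q,s}: !G(r)=True G(r)=False r=False
s_3={p,s}: !G(r)=True G(r)=False r=False
s_4={r,s}: !G(r)=False G(r)=True r=True
F(!G(r)) holds; first witness at position 0.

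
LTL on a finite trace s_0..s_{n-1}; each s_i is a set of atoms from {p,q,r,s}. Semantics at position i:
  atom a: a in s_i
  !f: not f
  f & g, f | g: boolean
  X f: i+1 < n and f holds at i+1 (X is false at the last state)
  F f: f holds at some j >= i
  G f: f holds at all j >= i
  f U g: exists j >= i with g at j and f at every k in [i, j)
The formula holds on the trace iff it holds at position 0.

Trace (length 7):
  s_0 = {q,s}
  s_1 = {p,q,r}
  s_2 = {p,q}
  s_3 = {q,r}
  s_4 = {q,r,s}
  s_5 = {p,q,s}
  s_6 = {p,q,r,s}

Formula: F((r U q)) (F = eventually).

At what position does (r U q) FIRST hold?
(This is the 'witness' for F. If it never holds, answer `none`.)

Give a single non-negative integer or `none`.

s_0={q,s}: (r U q)=True r=False q=True
s_1={p,q,r}: (r U q)=True r=True q=True
s_2={p,q}: (r U q)=True r=False q=True
s_3={q,r}: (r U q)=True r=True q=True
s_4={q,r,s}: (r U q)=True r=True q=True
s_5={p,q,s}: (r U q)=True r=False q=True
s_6={p,q,r,s}: (r U q)=True r=True q=True
F((r U q)) holds; first witness at position 0.

Answer: 0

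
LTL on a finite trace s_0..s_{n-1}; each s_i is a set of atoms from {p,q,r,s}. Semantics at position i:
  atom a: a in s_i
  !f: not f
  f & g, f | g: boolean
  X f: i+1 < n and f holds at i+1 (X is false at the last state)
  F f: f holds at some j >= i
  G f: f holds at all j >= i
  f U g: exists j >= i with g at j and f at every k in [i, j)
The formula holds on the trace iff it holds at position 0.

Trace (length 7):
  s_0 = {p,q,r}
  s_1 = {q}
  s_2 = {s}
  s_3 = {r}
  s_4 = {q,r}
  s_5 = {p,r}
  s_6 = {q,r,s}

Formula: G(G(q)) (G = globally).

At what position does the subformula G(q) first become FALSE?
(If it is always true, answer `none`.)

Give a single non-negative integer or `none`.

Answer: 0

Derivation:
s_0={p,q,r}: G(q)=False q=True
s_1={q}: G(q)=False q=True
s_2={s}: G(q)=False q=False
s_3={r}: G(q)=False q=False
s_4={q,r}: G(q)=False q=True
s_5={p,r}: G(q)=False q=False
s_6={q,r,s}: G(q)=True q=True
G(G(q)) holds globally = False
First violation at position 0.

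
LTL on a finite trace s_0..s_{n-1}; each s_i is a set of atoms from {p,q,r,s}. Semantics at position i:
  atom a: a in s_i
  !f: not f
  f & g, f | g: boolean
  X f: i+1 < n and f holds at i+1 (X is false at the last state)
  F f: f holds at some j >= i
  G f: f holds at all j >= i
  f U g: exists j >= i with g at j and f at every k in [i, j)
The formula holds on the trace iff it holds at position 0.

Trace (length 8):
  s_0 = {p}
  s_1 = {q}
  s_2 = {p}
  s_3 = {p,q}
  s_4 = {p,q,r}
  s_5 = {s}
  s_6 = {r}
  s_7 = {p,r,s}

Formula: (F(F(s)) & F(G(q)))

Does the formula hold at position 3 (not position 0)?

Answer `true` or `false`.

s_0={p}: (F(F(s)) & F(G(q)))=False F(F(s))=True F(s)=True s=False F(G(q))=False G(q)=False q=False
s_1={q}: (F(F(s)) & F(G(q)))=False F(F(s))=True F(s)=True s=False F(G(q))=False G(q)=False q=True
s_2={p}: (F(F(s)) & F(G(q)))=False F(F(s))=True F(s)=True s=False F(G(q))=False G(q)=False q=False
s_3={p,q}: (F(F(s)) & F(G(q)))=False F(F(s))=True F(s)=True s=False F(G(q))=False G(q)=False q=True
s_4={p,q,r}: (F(F(s)) & F(G(q)))=False F(F(s))=True F(s)=True s=False F(G(q))=False G(q)=False q=True
s_5={s}: (F(F(s)) & F(G(q)))=False F(F(s))=True F(s)=True s=True F(G(q))=False G(q)=False q=False
s_6={r}: (F(F(s)) & F(G(q)))=False F(F(s))=True F(s)=True s=False F(G(q))=False G(q)=False q=False
s_7={p,r,s}: (F(F(s)) & F(G(q)))=False F(F(s))=True F(s)=True s=True F(G(q))=False G(q)=False q=False
Evaluating at position 3: result = False

Answer: false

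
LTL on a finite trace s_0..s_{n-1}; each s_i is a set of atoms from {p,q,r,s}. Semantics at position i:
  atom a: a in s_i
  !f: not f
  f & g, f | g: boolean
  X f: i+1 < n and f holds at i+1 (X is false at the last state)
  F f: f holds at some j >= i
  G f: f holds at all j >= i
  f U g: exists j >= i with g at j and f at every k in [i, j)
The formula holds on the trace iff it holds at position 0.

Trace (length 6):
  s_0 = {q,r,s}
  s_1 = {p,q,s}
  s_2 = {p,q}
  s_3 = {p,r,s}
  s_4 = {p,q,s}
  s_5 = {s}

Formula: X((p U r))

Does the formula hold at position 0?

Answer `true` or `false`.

s_0={q,r,s}: X((p U r))=True (p U r)=True p=False r=True
s_1={p,q,s}: X((p U r))=True (p U r)=True p=True r=False
s_2={p,q}: X((p U r))=True (p U r)=True p=True r=False
s_3={p,r,s}: X((p U r))=False (p U r)=True p=True r=True
s_4={p,q,s}: X((p U r))=False (p U r)=False p=True r=False
s_5={s}: X((p U r))=False (p U r)=False p=False r=False

Answer: true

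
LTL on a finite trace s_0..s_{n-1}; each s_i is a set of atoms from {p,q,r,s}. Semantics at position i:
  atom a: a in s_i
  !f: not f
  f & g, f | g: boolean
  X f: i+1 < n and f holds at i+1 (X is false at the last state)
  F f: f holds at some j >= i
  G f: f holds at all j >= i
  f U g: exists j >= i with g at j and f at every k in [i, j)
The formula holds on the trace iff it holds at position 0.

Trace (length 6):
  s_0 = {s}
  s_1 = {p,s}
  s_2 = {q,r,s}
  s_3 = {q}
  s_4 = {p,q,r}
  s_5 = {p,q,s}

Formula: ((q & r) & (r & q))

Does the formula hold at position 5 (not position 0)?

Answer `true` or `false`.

Answer: false

Derivation:
s_0={s}: ((q & r) & (r & q))=False (q & r)=False q=False r=False (r & q)=False
s_1={p,s}: ((q & r) & (r & q))=False (q & r)=False q=False r=False (r & q)=False
s_2={q,r,s}: ((q & r) & (r & q))=True (q & r)=True q=True r=True (r & q)=True
s_3={q}: ((q & r) & (r & q))=False (q & r)=False q=True r=False (r & q)=False
s_4={p,q,r}: ((q & r) & (r & q))=True (q & r)=True q=True r=True (r & q)=True
s_5={p,q,s}: ((q & r) & (r & q))=False (q & r)=False q=True r=False (r & q)=False
Evaluating at position 5: result = False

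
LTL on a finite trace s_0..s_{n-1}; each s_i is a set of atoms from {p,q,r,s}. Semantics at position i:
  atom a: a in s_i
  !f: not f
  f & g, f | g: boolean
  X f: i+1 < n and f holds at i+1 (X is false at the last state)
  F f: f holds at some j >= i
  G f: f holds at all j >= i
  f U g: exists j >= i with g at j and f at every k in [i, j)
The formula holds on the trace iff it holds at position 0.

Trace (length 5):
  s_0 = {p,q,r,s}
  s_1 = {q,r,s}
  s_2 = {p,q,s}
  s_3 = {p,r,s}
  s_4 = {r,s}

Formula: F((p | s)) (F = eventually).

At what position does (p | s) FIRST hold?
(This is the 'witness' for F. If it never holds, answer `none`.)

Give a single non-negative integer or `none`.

Answer: 0

Derivation:
s_0={p,q,r,s}: (p | s)=True p=True s=True
s_1={q,r,s}: (p | s)=True p=False s=True
s_2={p,q,s}: (p | s)=True p=True s=True
s_3={p,r,s}: (p | s)=True p=True s=True
s_4={r,s}: (p | s)=True p=False s=True
F((p | s)) holds; first witness at position 0.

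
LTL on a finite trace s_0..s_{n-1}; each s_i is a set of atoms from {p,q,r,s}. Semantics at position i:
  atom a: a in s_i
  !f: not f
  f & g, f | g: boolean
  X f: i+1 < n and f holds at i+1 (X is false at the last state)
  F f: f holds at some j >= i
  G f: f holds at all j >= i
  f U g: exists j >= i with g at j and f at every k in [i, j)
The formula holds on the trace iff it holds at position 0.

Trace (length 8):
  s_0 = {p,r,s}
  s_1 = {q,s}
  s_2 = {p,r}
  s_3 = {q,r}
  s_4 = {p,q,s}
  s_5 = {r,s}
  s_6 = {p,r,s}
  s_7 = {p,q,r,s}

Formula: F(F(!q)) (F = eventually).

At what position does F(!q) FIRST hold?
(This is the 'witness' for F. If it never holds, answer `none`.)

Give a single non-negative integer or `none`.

s_0={p,r,s}: F(!q)=True !q=True q=False
s_1={q,s}: F(!q)=True !q=False q=True
s_2={p,r}: F(!q)=True !q=True q=False
s_3={q,r}: F(!q)=True !q=False q=True
s_4={p,q,s}: F(!q)=True !q=False q=True
s_5={r,s}: F(!q)=True !q=True q=False
s_6={p,r,s}: F(!q)=True !q=True q=False
s_7={p,q,r,s}: F(!q)=False !q=False q=True
F(F(!q)) holds; first witness at position 0.

Answer: 0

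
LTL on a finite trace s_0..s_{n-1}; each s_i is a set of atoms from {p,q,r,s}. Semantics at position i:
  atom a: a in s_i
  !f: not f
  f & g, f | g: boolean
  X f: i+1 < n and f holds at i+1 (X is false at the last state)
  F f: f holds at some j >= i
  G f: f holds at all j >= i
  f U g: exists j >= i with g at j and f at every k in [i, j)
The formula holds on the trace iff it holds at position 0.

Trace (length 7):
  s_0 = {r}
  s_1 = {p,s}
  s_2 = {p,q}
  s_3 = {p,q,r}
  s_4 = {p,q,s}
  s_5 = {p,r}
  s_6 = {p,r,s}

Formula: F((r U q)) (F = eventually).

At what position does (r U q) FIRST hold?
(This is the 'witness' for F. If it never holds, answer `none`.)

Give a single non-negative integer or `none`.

s_0={r}: (r U q)=False r=True q=False
s_1={p,s}: (r U q)=False r=False q=False
s_2={p,q}: (r U q)=True r=False q=True
s_3={p,q,r}: (r U q)=True r=True q=True
s_4={p,q,s}: (r U q)=True r=False q=True
s_5={p,r}: (r U q)=False r=True q=False
s_6={p,r,s}: (r U q)=False r=True q=False
F((r U q)) holds; first witness at position 2.

Answer: 2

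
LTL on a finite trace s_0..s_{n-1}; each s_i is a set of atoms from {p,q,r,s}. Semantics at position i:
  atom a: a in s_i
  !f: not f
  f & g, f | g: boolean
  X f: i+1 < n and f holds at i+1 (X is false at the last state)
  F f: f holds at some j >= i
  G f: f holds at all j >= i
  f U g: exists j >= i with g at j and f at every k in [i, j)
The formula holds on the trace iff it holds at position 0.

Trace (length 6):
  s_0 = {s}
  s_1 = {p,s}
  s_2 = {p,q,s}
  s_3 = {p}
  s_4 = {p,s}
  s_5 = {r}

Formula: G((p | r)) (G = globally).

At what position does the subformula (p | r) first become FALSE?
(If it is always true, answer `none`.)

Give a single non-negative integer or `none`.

Answer: 0

Derivation:
s_0={s}: (p | r)=False p=False r=False
s_1={p,s}: (p | r)=True p=True r=False
s_2={p,q,s}: (p | r)=True p=True r=False
s_3={p}: (p | r)=True p=True r=False
s_4={p,s}: (p | r)=True p=True r=False
s_5={r}: (p | r)=True p=False r=True
G((p | r)) holds globally = False
First violation at position 0.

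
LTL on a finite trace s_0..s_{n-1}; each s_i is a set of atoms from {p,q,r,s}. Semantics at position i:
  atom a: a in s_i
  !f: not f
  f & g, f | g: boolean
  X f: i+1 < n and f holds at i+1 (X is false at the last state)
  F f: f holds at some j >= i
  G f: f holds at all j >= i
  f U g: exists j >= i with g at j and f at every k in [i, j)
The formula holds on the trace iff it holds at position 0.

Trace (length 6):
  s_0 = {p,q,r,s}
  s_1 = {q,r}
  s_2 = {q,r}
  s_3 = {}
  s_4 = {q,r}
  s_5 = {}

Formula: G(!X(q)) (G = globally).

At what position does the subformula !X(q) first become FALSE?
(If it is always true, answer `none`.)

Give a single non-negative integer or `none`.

s_0={p,q,r,s}: !X(q)=False X(q)=True q=True
s_1={q,r}: !X(q)=False X(q)=True q=True
s_2={q,r}: !X(q)=True X(q)=False q=True
s_3={}: !X(q)=False X(q)=True q=False
s_4={q,r}: !X(q)=True X(q)=False q=True
s_5={}: !X(q)=True X(q)=False q=False
G(!X(q)) holds globally = False
First violation at position 0.

Answer: 0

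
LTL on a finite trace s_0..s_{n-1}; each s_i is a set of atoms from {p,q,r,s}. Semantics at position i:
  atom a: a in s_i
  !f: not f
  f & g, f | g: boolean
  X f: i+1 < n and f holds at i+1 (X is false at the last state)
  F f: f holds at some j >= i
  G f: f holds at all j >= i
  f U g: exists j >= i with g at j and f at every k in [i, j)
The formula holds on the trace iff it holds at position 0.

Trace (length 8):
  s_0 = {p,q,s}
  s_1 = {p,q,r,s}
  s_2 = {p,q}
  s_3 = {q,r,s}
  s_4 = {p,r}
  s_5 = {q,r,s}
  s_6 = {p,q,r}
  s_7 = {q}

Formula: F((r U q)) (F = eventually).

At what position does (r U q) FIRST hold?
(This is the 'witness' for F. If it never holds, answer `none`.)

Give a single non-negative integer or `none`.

Answer: 0

Derivation:
s_0={p,q,s}: (r U q)=True r=False q=True
s_1={p,q,r,s}: (r U q)=True r=True q=True
s_2={p,q}: (r U q)=True r=False q=True
s_3={q,r,s}: (r U q)=True r=True q=True
s_4={p,r}: (r U q)=True r=True q=False
s_5={q,r,s}: (r U q)=True r=True q=True
s_6={p,q,r}: (r U q)=True r=True q=True
s_7={q}: (r U q)=True r=False q=True
F((r U q)) holds; first witness at position 0.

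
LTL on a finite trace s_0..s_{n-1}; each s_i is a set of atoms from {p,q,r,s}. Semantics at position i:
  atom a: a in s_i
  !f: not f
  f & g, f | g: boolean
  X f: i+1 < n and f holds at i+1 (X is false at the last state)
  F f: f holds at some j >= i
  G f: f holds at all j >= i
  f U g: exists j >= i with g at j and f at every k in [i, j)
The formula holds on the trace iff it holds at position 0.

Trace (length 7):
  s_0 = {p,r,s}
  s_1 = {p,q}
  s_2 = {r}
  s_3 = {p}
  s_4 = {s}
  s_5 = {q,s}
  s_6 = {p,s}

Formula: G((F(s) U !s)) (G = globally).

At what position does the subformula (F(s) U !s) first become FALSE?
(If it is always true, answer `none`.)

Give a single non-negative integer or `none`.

s_0={p,r,s}: (F(s) U !s)=True F(s)=True s=True !s=False
s_1={p,q}: (F(s) U !s)=True F(s)=True s=False !s=True
s_2={r}: (F(s) U !s)=True F(s)=True s=False !s=True
s_3={p}: (F(s) U !s)=True F(s)=True s=False !s=True
s_4={s}: (F(s) U !s)=False F(s)=True s=True !s=False
s_5={q,s}: (F(s) U !s)=False F(s)=True s=True !s=False
s_6={p,s}: (F(s) U !s)=False F(s)=True s=True !s=False
G((F(s) U !s)) holds globally = False
First violation at position 4.

Answer: 4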